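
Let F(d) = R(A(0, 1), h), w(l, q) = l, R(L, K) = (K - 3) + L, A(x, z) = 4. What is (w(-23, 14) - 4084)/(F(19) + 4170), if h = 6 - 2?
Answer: -4107/4175 ≈ -0.98371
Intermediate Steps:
h = 4
R(L, K) = -3 + K + L (R(L, K) = (-3 + K) + L = -3 + K + L)
F(d) = 5 (F(d) = -3 + 4 + 4 = 5)
(w(-23, 14) - 4084)/(F(19) + 4170) = (-23 - 4084)/(5 + 4170) = -4107/4175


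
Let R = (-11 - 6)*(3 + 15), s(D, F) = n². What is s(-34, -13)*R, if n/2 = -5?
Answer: -30600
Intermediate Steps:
n = -10 (n = 2*(-5) = -10)
s(D, F) = 100 (s(D, F) = (-10)² = 100)
R = -306 (R = -17*18 = -306)
s(-34, -13)*R = 100*(-306) = -30600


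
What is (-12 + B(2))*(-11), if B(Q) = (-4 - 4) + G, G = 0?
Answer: 220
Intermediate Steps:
B(Q) = -8 (B(Q) = (-4 - 4) + 0 = -8 + 0 = -8)
(-12 + B(2))*(-11) = (-12 - 8)*(-11) = -20*(-11) = 220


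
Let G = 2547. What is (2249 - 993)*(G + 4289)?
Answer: 8586016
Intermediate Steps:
(2249 - 993)*(G + 4289) = (2249 - 993)*(2547 + 4289) = 1256*6836 = 8586016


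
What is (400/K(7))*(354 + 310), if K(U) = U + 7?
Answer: 132800/7 ≈ 18971.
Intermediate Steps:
K(U) = 7 + U
(400/K(7))*(354 + 310) = (400/(7 + 7))*(354 + 310) = (400/14)*664 = (400*(1/14))*664 = (200/7)*664 = 132800/7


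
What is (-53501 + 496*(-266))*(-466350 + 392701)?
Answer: 13657249613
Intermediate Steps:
(-53501 + 496*(-266))*(-466350 + 392701) = (-53501 - 131936)*(-73649) = -185437*(-73649) = 13657249613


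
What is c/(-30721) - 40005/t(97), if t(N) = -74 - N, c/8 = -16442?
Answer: 139054029/583699 ≈ 238.23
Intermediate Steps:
c = -131536 (c = 8*(-16442) = -131536)
c/(-30721) - 40005/t(97) = -131536/(-30721) - 40005/(-74 - 1*97) = -131536*(-1/30721) - 40005/(-74 - 97) = 131536/30721 - 40005/(-171) = 131536/30721 - 40005*(-1/171) = 131536/30721 + 4445/19 = 139054029/583699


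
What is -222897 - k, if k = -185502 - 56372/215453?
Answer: -8056808563/215453 ≈ -37395.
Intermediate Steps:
k = -39967018778/215453 (k = -185502 - 56372/215453 = -39967018778/215453 ≈ -1.8550e+5)
-222897 - k = -222897 - 1*(-39967018778/215453) = -222897 + 39967018778/215453 = -8056808563/215453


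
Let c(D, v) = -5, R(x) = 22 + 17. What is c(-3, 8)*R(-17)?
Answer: -195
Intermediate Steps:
R(x) = 39
c(-3, 8)*R(-17) = -5*39 = -195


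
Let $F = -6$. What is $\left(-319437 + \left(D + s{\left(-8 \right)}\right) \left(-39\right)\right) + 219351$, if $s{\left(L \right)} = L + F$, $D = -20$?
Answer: $-98760$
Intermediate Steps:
$s{\left(L \right)} = -6 + L$ ($s{\left(L \right)} = L - 6 = -6 + L$)
$\left(-319437 + \left(D + s{\left(-8 \right)}\right) \left(-39\right)\right) + 219351 = \left(-319437 + \left(-20 - 14\right) \left(-39\right)\right) + 219351 = \left(-319437 - -1326\right) + 219351 = \left(-319437 + 1326\right) + 219351 = -318111 + 219351 = -98760$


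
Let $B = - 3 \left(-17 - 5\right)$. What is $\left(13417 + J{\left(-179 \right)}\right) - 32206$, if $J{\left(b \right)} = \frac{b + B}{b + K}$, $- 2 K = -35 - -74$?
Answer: $- \frac{7459007}{397} \approx -18788.0$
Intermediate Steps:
$K = - \frac{39}{2}$ ($K = - \frac{-35 - -74}{2} = - \frac{-35 + 74}{2} = \left(- \frac{1}{2}\right) 39 = - \frac{39}{2} \approx -19.5$)
$B = 66$ ($B = \left(-3\right) \left(-22\right) = 66$)
$J{\left(b \right)} = \frac{66 + b}{- \frac{39}{2} + b}$ ($J{\left(b \right)} = \frac{b + 66}{b - \frac{39}{2}} = \frac{66 + b}{- \frac{39}{2} + b}$)
$\left(13417 + J{\left(-179 \right)}\right) - 32206 = \left(13417 + \frac{2 \left(66 - 179\right)}{-39 + 2 \left(-179\right)}\right) - 32206 = \left(13417 + 2 \frac{1}{-39 - 358} \left(-113\right)\right) - 32206 = \left(13417 + 2 \frac{1}{-397} \left(-113\right)\right) - 32206 = \left(13417 + 2 \left(- \frac{1}{397}\right) \left(-113\right)\right) - 32206 = \left(13417 + \frac{226}{397}\right) - 32206 = \frac{5326775}{397} - 32206 = - \frac{7459007}{397}$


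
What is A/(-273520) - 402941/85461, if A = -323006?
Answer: -41304003277/11687646360 ≈ -3.5340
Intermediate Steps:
A/(-273520) - 402941/85461 = -323006/(-273520) - 402941/85461 = -323006*(-1/273520) - 402941*1/85461 = 161503/136760 - 402941/85461 = -41304003277/11687646360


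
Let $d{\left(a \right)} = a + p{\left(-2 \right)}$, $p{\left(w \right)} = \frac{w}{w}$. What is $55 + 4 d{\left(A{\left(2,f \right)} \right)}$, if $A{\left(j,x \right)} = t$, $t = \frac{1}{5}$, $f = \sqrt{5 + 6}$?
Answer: $\frac{299}{5} \approx 59.8$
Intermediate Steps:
$f = \sqrt{11} \approx 3.3166$
$p{\left(w \right)} = 1$
$t = \frac{1}{5} \approx 0.2$
$A{\left(j,x \right)} = \frac{1}{5}$
$d{\left(a \right)} = 1 + a$ ($d{\left(a \right)} = a + 1 = 1 + a$)
$55 + 4 d{\left(A{\left(2,f \right)} \right)} = 55 + 4 \left(1 + \frac{1}{5}\right) = 55 + 4 \cdot \frac{6}{5} = 55 + \frac{24}{5} = \frac{299}{5}$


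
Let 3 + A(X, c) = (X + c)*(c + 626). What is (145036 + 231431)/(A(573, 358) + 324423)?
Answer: 125489/413508 ≈ 0.30347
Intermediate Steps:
A(X, c) = -3 + (626 + c)*(X + c) (A(X, c) = -3 + (X + c)*(c + 626) = -3 + (X + c)*(626 + c) = -3 + (626 + c)*(X + c))
(145036 + 231431)/(A(573, 358) + 324423) = (145036 + 231431)/((-3 + 358² + 626*573 + 626*358 + 573*358) + 324423) = 376467/((-3 + 128164 + 358698 + 224108 + 205134) + 324423) = 376467/(916101 + 324423) = 376467/1240524 = 376467*(1/1240524) = 125489/413508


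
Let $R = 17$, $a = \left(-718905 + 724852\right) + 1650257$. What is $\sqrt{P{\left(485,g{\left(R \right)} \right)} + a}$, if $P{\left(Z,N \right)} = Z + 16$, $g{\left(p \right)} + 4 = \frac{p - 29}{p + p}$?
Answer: $\sqrt{1656705} \approx 1287.1$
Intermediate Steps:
$a = 1656204$ ($a = 5947 + 1650257 = 1656204$)
$g{\left(p \right)} = -4 + \frac{-29 + p}{2 p}$ ($g{\left(p \right)} = -4 + \frac{p - 29}{p + p} = -4 + \frac{-29 + p}{2 p}$)
$P{\left(Z,N \right)} = 16 + Z$
$\sqrt{P{\left(485,g{\left(R \right)} \right)} + a} = \sqrt{\left(16 + 485\right) + 1656204} = \sqrt{501 + 1656204} = \sqrt{1656705}$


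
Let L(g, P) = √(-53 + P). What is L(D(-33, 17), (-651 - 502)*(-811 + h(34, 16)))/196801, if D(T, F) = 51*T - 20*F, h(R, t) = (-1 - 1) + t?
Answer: 2*√229722/196801 ≈ 0.0048708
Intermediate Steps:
h(R, t) = -2 + t
D(T, F) = -20*F + 51*T
L(D(-33, 17), (-651 - 502)*(-811 + h(34, 16)))/196801 = √(-53 + (-651 - 502)*(-811 + (-2 + 16)))/196801 = √(-53 - 1153*(-811 + 14))*(1/196801) = √(-53 - 1153*(-797))*(1/196801) = √(-53 + 918941)*(1/196801) = √918888*(1/196801) = (2*√229722)*(1/196801) = 2*√229722/196801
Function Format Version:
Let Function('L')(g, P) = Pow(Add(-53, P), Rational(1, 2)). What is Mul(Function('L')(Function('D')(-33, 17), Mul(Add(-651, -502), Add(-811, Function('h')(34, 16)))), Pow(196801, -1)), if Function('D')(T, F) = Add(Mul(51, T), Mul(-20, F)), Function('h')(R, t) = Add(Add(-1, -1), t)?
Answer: Mul(Rational(2, 196801), Pow(229722, Rational(1, 2))) ≈ 0.0048708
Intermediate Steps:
Function('h')(R, t) = Add(-2, t)
Function('D')(T, F) = Add(Mul(-20, F), Mul(51, T))
Mul(Function('L')(Function('D')(-33, 17), Mul(Add(-651, -502), Add(-811, Function('h')(34, 16)))), Pow(196801, -1)) = Mul(Pow(Add(-53, Mul(Add(-651, -502), Add(-811, Add(-2, 16)))), Rational(1, 2)), Pow(196801, -1)) = Mul(Pow(Add(-53, Mul(-1153, Add(-811, 14))), Rational(1, 2)), Rational(1, 196801)) = Mul(Pow(Add(-53, Mul(-1153, -797)), Rational(1, 2)), Rational(1, 196801)) = Mul(Pow(Add(-53, 918941), Rational(1, 2)), Rational(1, 196801)) = Mul(Pow(918888, Rational(1, 2)), Rational(1, 196801)) = Mul(Mul(2, Pow(229722, Rational(1, 2))), Rational(1, 196801)) = Mul(Rational(2, 196801), Pow(229722, Rational(1, 2)))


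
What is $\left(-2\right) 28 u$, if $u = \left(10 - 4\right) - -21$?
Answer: $-1512$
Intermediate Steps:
$u = 27$ ($u = 6 + 21 = 27$)
$\left(-2\right) 28 u = \left(-2\right) 28 \cdot 27 = \left(-56\right) 27 = -1512$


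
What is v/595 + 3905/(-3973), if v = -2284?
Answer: -11397807/2363935 ≈ -4.8215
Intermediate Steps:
v/595 + 3905/(-3973) = -2284/595 + 3905/(-3973) = -2284*1/595 + 3905*(-1/3973) = -2284/595 - 3905/3973 = -11397807/2363935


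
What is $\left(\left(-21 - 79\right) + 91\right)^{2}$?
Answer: $81$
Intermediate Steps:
$\left(\left(-21 - 79\right) + 91\right)^{2} = \left(-100 + 91\right)^{2} = \left(-9\right)^{2} = 81$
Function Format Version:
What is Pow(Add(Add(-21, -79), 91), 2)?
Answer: 81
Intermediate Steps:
Pow(Add(Add(-21, -79), 91), 2) = Pow(Add(-100, 91), 2) = Pow(-9, 2) = 81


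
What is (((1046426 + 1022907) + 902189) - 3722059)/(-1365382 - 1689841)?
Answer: 750537/3055223 ≈ 0.24566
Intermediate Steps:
(((1046426 + 1022907) + 902189) - 3722059)/(-1365382 - 1689841) = ((2069333 + 902189) - 3722059)/(-3055223) = (2971522 - 3722059)*(-1/3055223) = -750537*(-1/3055223) = 750537/3055223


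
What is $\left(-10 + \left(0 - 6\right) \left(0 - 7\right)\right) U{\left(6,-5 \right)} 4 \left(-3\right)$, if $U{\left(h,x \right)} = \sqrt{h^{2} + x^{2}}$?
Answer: $- 384 \sqrt{61} \approx -2999.1$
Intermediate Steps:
$\left(-10 + \left(0 - 6\right) \left(0 - 7\right)\right) U{\left(6,-5 \right)} 4 \left(-3\right) = \left(-10 + \left(0 - 6\right) \left(0 - 7\right)\right) \sqrt{6^{2} + \left(-5\right)^{2}} \cdot 4 \left(-3\right) = \left(-10 - -42\right) \sqrt{36 + 25} \cdot 4 \left(-3\right) = \left(-10 + 42\right) \sqrt{61} \cdot 4 \left(-3\right) = 32 \cdot 4 \sqrt{61} \left(-3\right) = 32 \left(- 12 \sqrt{61}\right) = - 384 \sqrt{61}$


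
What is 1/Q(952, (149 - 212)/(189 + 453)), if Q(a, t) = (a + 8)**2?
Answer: 1/921600 ≈ 1.0851e-6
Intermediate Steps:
Q(a, t) = (8 + a)**2
1/Q(952, (149 - 212)/(189 + 453)) = 1/((8 + 952)**2) = 1/(960**2) = 1/921600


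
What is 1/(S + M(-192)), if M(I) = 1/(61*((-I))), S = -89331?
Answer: -11712/1046244671 ≈ -1.1194e-5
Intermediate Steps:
M(I) = -1/(61*I) (M(I) = (-1/I)/61 = -1/(61*I))
1/(S + M(-192)) = 1/(-89331 - 1/61/(-192)) = 1/(-89331 - 1/61*(-1/192)) = 1/(-89331 + 1/11712) = 1/(-1046244671/11712) = -11712/1046244671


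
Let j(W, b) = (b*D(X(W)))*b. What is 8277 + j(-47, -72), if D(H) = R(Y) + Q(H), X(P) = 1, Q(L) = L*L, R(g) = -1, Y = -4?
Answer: 8277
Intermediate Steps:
Q(L) = L²
D(H) = -1 + H²
j(W, b) = 0 (j(W, b) = (b*(-1 + 1²))*b = (b*(-1 + 1))*b = (b*0)*b = 0*b = 0)
8277 + j(-47, -72) = 8277 + 0 = 8277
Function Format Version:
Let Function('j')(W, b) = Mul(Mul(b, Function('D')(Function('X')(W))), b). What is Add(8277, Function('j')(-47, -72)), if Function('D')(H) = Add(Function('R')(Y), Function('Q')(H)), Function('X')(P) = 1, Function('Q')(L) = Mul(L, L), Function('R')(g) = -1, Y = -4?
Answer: 8277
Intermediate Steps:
Function('Q')(L) = Pow(L, 2)
Function('D')(H) = Add(-1, Pow(H, 2))
Function('j')(W, b) = 0 (Function('j')(W, b) = Mul(Mul(b, Add(-1, Pow(1, 2))), b) = Mul(Mul(b, Add(-1, 1)), b) = Mul(Mul(b, 0), b) = Mul(0, b) = 0)
Add(8277, Function('j')(-47, -72)) = Add(8277, 0) = 8277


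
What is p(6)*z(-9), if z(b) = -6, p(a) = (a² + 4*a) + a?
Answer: -396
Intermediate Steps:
p(a) = a² + 5*a
p(6)*z(-9) = (6*(5 + 6))*(-6) = (6*11)*(-6) = 66*(-6) = -396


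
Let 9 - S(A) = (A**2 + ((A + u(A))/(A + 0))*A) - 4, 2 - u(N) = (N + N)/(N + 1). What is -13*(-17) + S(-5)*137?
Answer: -1339/2 ≈ -669.50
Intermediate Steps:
u(N) = 2 - 2*N/(1 + N) (u(N) = 2 - (N + N)/(N + 1) = 2 - 2*N/(1 + N))
S(A) = 13 - A - A**2 - 2/(1 + A) (S(A) = 9 - ((A**2 + ((A + 2/(1 + A))/(A + 0))*A) - 4) = 9 - ((A**2 + ((A + 2/(1 + A))/A)*A) - 4) = 9 - ((A**2 + (A + 2/(1 + A))) - 4) = 9 - ((A + A**2 + 2/(1 + A)) - 4) = 9 - (-4 + A + A**2 + 2/(1 + A)) = 9 + (4 - A - A**2 - 2/(1 + A)) = 13 - A - A**2 - 2/(1 + A))
-13*(-17) + S(-5)*137 = -13*(-17) + ((-2 + (1 - 5)*(13 - 1*(-5) - 1*(-5)**2))/(1 - 5))*137 = 221 + ((-2 - 4*(13 + 5 - 1*25))/(-4))*137 = 221 - (-2 - 4*(13 + 5 - 25))/4*137 = 221 - (-2 - 4*(-7))/4*137 = 221 - (-2 + 28)/4*137 = 221 - 1/4*26*137 = 221 - 13/2*137 = 221 - 1781/2 = -1339/2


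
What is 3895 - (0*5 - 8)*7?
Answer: 3951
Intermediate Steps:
3895 - (0*5 - 8)*7 = 3895 - (0 - 8)*7 = 3895 - (-8)*7 = 3895 - 1*(-56) = 3895 + 56 = 3951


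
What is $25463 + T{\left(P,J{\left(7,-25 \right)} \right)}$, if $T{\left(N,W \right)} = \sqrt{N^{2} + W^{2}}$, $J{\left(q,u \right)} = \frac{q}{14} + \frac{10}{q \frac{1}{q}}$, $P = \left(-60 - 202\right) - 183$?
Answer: $25463 + \frac{\sqrt{792541}}{2} \approx 25908.0$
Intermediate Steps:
$P = -445$ ($P = -262 - 183 = -445$)
$J{\left(q,u \right)} = 10 + \frac{q}{14}$ ($J{\left(q,u \right)} = q \frac{1}{14} + \frac{10}{1} = \frac{q}{14} + 10 \cdot 1 = \frac{q}{14} + 10 = 10 + \frac{q}{14}$)
$25463 + T{\left(P,J{\left(7,-25 \right)} \right)} = 25463 + \sqrt{\left(-445\right)^{2} + \left(10 + \frac{1}{14} \cdot 7\right)^{2}} = 25463 + \sqrt{198025 + \left(10 + \frac{1}{2}\right)^{2}} = 25463 + \sqrt{198025 + \left(\frac{21}{2}\right)^{2}} = 25463 + \sqrt{198025 + \frac{441}{4}} = 25463 + \sqrt{\frac{792541}{4}} = 25463 + \frac{\sqrt{792541}}{2}$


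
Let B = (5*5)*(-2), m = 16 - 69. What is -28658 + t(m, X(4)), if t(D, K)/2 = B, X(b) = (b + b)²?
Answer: -28758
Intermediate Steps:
m = -53
B = -50 (B = 25*(-2) = -50)
X(b) = 4*b² (X(b) = (2*b)² = 4*b²)
t(D, K) = -100 (t(D, K) = 2*(-50) = -100)
-28658 + t(m, X(4)) = -28658 - 100 = -28758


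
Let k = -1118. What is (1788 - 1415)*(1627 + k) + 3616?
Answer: 193473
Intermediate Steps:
(1788 - 1415)*(1627 + k) + 3616 = (1788 - 1415)*(1627 - 1118) + 3616 = 373*509 + 3616 = 189857 + 3616 = 193473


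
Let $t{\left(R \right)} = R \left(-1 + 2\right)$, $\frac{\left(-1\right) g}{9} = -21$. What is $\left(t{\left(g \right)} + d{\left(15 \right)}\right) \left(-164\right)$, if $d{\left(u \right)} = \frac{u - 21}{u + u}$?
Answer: $- \frac{154816}{5} \approx -30963.0$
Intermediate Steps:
$d{\left(u \right)} = \frac{-21 + u}{2 u}$
$g = 189$ ($g = \left(-9\right) \left(-21\right) = 189$)
$t{\left(R \right)} = R$ ($t{\left(R \right)} = R 1 = R$)
$\left(t{\left(g \right)} + d{\left(15 \right)}\right) \left(-164\right) = \left(189 + \frac{-21 + 15}{2 \cdot 15}\right) \left(-164\right) = \left(189 + \frac{1}{2} \cdot \frac{1}{15} \left(-6\right)\right) \left(-164\right) = \left(189 - \frac{1}{5}\right) \left(-164\right) = \frac{944}{5} \left(-164\right) = - \frac{154816}{5}$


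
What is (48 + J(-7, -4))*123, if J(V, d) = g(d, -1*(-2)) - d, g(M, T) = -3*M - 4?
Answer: 7380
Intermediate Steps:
g(M, T) = -4 - 3*M
J(V, d) = -4 - 4*d (J(V, d) = (-4 - 3*d) - d = -4 - 4*d)
(48 + J(-7, -4))*123 = (48 + (-4 - 4*(-4)))*123 = (48 + (-4 + 16))*123 = (48 + 12)*123 = 60*123 = 7380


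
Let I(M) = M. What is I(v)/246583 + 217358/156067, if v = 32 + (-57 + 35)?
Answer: 53598348384/38483469061 ≈ 1.3928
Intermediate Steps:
v = 10 (v = 32 - 22 = 10)
I(v)/246583 + 217358/156067 = 10/246583 + 217358/156067 = 53598348384/38483469061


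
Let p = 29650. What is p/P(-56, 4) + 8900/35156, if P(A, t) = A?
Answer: -130234625/246092 ≈ -529.21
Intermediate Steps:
p/P(-56, 4) + 8900/35156 = 29650/(-56) + 8900/35156 = 29650*(-1/56) + 8900*(1/35156) = -14825/28 + 2225/8789 = -130234625/246092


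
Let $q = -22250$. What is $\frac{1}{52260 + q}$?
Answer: $\frac{1}{30010} \approx 3.3322 \cdot 10^{-5}$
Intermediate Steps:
$\frac{1}{52260 + q} = \frac{1}{52260 - 22250} = \frac{1}{30010}$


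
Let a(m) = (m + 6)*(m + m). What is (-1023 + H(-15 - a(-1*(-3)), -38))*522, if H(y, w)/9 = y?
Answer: -858168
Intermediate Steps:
a(m) = 2*m*(6 + m) (a(m) = (6 + m)*(2*m) = 2*m*(6 + m))
H(y, w) = 9*y
(-1023 + H(-15 - a(-1*(-3)), -38))*522 = (-1023 + 9*(-15 - 2*(-1*(-3))*(6 - 1*(-3))))*522 = (-1023 + 9*(-15 - 2*3*(6 + 3)))*522 = (-1023 + 9*(-15 - 2*3*9))*522 = (-1023 + 9*(-15 - 1*54))*522 = (-1023 + 9*(-15 - 54))*522 = (-1023 + 9*(-69))*522 = (-1023 - 621)*522 = -1644*522 = -858168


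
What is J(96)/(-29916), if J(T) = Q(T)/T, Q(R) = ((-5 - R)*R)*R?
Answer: 808/2493 ≈ 0.32411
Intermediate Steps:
Q(R) = R**2*(-5 - R) (Q(R) = (R*(-5 - R))*R = R**2*(-5 - R))
J(T) = T*(-5 - T) (J(T) = (T**2*(-5 - T))/T = T*(-5 - T))
J(96)/(-29916) = -1*96*(5 + 96)/(-29916) = -1*96*101*(-1/29916) = -9696*(-1/29916) = 808/2493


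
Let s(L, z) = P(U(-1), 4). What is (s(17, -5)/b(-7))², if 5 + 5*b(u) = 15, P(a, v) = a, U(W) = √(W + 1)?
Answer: 0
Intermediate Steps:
U(W) = √(1 + W)
s(L, z) = 0 (s(L, z) = √(1 - 1) = √0 = 0)
b(u) = 2 (b(u) = -1 + (⅕)*15 = -1 + 3 = 2)
(s(17, -5)/b(-7))² = (0/2)² = (0*(½))² = 0² = 0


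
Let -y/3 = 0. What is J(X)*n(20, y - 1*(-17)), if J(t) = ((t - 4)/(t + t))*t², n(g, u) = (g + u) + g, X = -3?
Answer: 1197/2 ≈ 598.50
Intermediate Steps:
y = 0 (y = -3*0 = 0)
n(g, u) = u + 2*g
J(t) = t*(-4 + t)/2 (J(t) = ((-4 + t)/((2*t)))*t² = ((-4 + t)*(1/(2*t)))*t² = ((-4 + t)/(2*t))*t² = t*(-4 + t)/2)
J(X)*n(20, y - 1*(-17)) = ((½)*(-3)*(-4 - 3))*((0 - 1*(-17)) + 2*20) = ((½)*(-3)*(-7))*((0 + 17) + 40) = 21*(17 + 40)/2 = (21/2)*57 = 1197/2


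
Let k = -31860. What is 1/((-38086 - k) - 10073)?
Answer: -1/16299 ≈ -6.1353e-5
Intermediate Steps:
1/((-38086 - k) - 10073) = 1/((-38086 - 1*(-31860)) - 10073) = 1/((-38086 + 31860) - 10073) = 1/(-6226 - 10073) = 1/(-16299) = -1/16299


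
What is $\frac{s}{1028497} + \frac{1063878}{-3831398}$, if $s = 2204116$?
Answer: $\frac{3675325151401}{1970290674403} \approx 1.8654$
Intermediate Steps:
$\frac{s}{1028497} + \frac{1063878}{-3831398} = \frac{2204116}{1028497} + \frac{1063878}{-3831398} = 2204116 \cdot \frac{1}{1028497} + 1063878 \left(- \frac{1}{3831398}\right) = \frac{2204116}{1028497} - \frac{531939}{1915699} = \frac{3675325151401}{1970290674403}$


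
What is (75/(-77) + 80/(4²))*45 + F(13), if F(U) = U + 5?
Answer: 15336/77 ≈ 199.17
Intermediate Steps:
F(U) = 5 + U
(75/(-77) + 80/(4²))*45 + F(13) = (75/(-77) + 80/(4²))*45 + (5 + 13) = (75*(-1/77) + 80/16)*45 + 18 = (-75/77 + 80*(1/16))*45 + 18 = (-75/77 + 5)*45 + 18 = (310/77)*45 + 18 = 13950/77 + 18 = 15336/77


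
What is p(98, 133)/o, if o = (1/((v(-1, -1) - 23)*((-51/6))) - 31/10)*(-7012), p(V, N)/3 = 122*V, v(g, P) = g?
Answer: 1306620/790603 ≈ 1.6527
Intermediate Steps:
p(V, N) = 366*V (p(V, N) = 3*(122*V) = 366*V)
o = 5534221/255 (o = (1/((-1 - 23)*((-51/6))) - 31/10)*(-7012) = (1/((-24)*((-51*⅙))) - 31*⅒)*(-7012) = (-1/(24*(-17/2)) - 31/10)*(-7012) = (-1/24*(-2/17) - 31/10)*(-7012) = (1/204 - 31/10)*(-7012) = -3157/1020*(-7012) = 5534221/255 ≈ 21703.)
p(98, 133)/o = (366*98)/(5534221/255) = 35868*(255/5534221) = 1306620/790603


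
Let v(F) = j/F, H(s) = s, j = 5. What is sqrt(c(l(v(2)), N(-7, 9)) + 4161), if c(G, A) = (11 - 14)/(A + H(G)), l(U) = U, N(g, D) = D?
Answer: 21*sqrt(4991)/23 ≈ 64.504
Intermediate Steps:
v(F) = 5/F
c(G, A) = -3/(A + G) (c(G, A) = (11 - 14)/(A + G) = -3/(A + G))
sqrt(c(l(v(2)), N(-7, 9)) + 4161) = sqrt(-3/(9 + 5/2) + 4161) = sqrt(-3/23/2 + 4161) = sqrt(-3*2/23 + 4161) = sqrt(-6/23 + 4161) = sqrt(95697/23) = 21*sqrt(4991)/23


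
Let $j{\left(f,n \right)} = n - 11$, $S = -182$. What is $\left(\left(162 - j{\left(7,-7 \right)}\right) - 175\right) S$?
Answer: $-910$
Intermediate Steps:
$j{\left(f,n \right)} = -11 + n$
$\left(\left(162 - j{\left(7,-7 \right)}\right) - 175\right) S = \left(\left(162 - \left(-11 - 7\right)\right) - 175\right) \left(-182\right) = \left(\left(162 - -18\right) - 175\right) \left(-182\right) = \left(\left(162 + 18\right) - 175\right) \left(-182\right) = \left(180 - 175\right) \left(-182\right) = 5 \left(-182\right) = -910$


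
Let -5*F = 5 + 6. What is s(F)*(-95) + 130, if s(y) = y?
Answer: 339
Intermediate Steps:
F = -11/5 (F = -(5 + 6)/5 = -⅕*11 = -11/5 ≈ -2.2000)
s(F)*(-95) + 130 = -11/5*(-95) + 130 = 209 + 130 = 339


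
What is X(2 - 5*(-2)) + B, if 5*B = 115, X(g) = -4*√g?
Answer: 23 - 8*√3 ≈ 9.1436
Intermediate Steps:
B = 23 (B = (⅕)*115 = 23)
X(2 - 5*(-2)) + B = -4*√(2 - 5*(-2)) + 23 = -4*√(2 + 10) + 23 = -8*√3 + 23 = 23 - 8*√3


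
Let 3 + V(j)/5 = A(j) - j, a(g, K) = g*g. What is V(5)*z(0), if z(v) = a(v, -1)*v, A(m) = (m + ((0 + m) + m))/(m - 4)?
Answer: 0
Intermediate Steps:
a(g, K) = g²
A(m) = 3*m/(-4 + m) (A(m) = (m + (m + m))/(-4 + m) = (m + 2*m)/(-4 + m) = (3*m)/(-4 + m) = 3*m/(-4 + m))
V(j) = -15 - 5*j + 15*j/(-4 + j) (V(j) = -15 + 5*(3*j/(-4 + j) - j) = -15 + 5*(-j + 3*j/(-4 + j)) = -15 + (-5*j + 15*j/(-4 + j)) = -15 - 5*j + 15*j/(-4 + j))
z(v) = v³ (z(v) = v²*v = v³)
V(5)*z(0) = (5*(12 - 1*5² + 4*5)/(-4 + 5))*0³ = (5*(12 - 1*25 + 20)/1)*0 = (5*1*(12 - 25 + 20))*0 = (5*1*7)*0 = 35*0 = 0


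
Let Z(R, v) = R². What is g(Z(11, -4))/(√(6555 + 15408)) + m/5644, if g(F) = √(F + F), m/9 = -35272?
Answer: -79362/1411 + 11*√43926/21963 ≈ -56.140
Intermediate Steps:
m = -317448 (m = 9*(-35272) = -317448)
g(F) = √2*√F (g(F) = √(2*F) = √2*√F)
g(Z(11, -4))/(√(6555 + 15408)) + m/5644 = (√2*√(11²))/(√(6555 + 15408)) - 317448/5644 = (√2*√121)/(√21963) - 317448*1/5644 = (√2*11)*(√21963/21963) - 79362/1411 = (11*√2)*(√21963/21963) - 79362/1411 = 11*√43926/21963 - 79362/1411 = -79362/1411 + 11*√43926/21963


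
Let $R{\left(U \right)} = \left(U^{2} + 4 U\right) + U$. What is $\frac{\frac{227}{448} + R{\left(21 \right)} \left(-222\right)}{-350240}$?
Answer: $\frac{54302749}{156907520} \approx 0.34608$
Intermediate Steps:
$R{\left(U \right)} = U^{2} + 5 U$
$\frac{\frac{227}{448} + R{\left(21 \right)} \left(-222\right)}{-350240} = \frac{\frac{227}{448} + 21 \left(5 + 21\right) \left(-222\right)}{-350240} = \left(227 \cdot \frac{1}{448} + 21 \cdot 26 \left(-222\right)\right) \left(- \frac{1}{350240}\right) = \left(\frac{227}{448} + 546 \left(-222\right)\right) \left(- \frac{1}{350240}\right) = \left(\frac{227}{448} - 121212\right) \left(- \frac{1}{350240}\right) = \left(- \frac{54302749}{448}\right) \left(- \frac{1}{350240}\right) = \frac{54302749}{156907520}$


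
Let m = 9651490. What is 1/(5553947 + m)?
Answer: 1/15205437 ≈ 6.5766e-8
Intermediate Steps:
1/(5553947 + m) = 1/(5553947 + 9651490) = 1/15205437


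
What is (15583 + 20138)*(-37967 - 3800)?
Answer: -1491959007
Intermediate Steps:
(15583 + 20138)*(-37967 - 3800) = 35721*(-41767) = -1491959007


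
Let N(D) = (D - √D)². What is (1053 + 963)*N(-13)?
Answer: 314496 + 52416*I*√13 ≈ 3.145e+5 + 1.8899e+5*I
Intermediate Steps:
(1053 + 963)*N(-13) = (1053 + 963)*(√(-13) - 1*(-13))² = 2016*(I*√13 + 13)² = 2016*(13 + I*√13)²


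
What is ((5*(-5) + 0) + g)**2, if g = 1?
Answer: 576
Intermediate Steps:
((5*(-5) + 0) + g)**2 = ((5*(-5) + 0) + 1)**2 = ((-25 + 0) + 1)**2 = (-25 + 1)**2 = (-24)**2 = 576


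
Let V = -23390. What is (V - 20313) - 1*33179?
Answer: -76882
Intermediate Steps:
(V - 20313) - 1*33179 = (-23390 - 20313) - 1*33179 = -43703 - 33179 = -76882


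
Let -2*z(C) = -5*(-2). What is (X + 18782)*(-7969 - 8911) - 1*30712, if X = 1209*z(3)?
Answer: -215031272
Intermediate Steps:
z(C) = -5 (z(C) = -(-5)*(-2)/2 = -1/2*10 = -5)
X = -6045 (X = 1209*(-5) = -6045)
(X + 18782)*(-7969 - 8911) - 1*30712 = (-6045 + 18782)*(-7969 - 8911) - 1*30712 = 12737*(-16880) - 30712 = -215000560 - 30712 = -215031272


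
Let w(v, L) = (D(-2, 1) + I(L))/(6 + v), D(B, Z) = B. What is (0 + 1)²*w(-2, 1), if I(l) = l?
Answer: -¼ ≈ -0.25000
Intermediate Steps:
w(v, L) = (-2 + L)/(6 + v)
(0 + 1)²*w(-2, 1) = (0 + 1)²*((-2 + 1)/(6 - 2)) = 1²*(-1/4) = 1*((¼)*(-1)) = 1*(-¼) = -¼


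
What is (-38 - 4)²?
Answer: 1764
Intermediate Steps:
(-38 - 4)² = (-42)² = 1764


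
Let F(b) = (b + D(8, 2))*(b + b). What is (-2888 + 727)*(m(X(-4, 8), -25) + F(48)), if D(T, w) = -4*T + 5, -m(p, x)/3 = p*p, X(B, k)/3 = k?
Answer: -622368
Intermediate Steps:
X(B, k) = 3*k
m(p, x) = -3*p² (m(p, x) = -3*p*p = -3*p²)
D(T, w) = 5 - 4*T
F(b) = 2*b*(-27 + b) (F(b) = (b + (5 - 4*8))*(b + b) = (b + (5 - 32))*(2*b) = (b - 27)*(2*b) = (-27 + b)*(2*b) = 2*b*(-27 + b))
(-2888 + 727)*(m(X(-4, 8), -25) + F(48)) = (-2888 + 727)*(-3*(3*8)² + 2*48*(-27 + 48)) = -2161*(-3*24² + 2*48*21) = -2161*(-3*576 + 2016) = -2161*(-1728 + 2016) = -2161*288 = -622368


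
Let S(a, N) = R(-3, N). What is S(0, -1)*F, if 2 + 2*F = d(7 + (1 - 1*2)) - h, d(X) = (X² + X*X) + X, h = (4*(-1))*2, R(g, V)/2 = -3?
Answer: -252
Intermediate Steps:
R(g, V) = -6 (R(g, V) = 2*(-3) = -6)
S(a, N) = -6
h = -8 (h = -4*2 = -8)
d(X) = X + 2*X² (d(X) = (X² + X²) + X = 2*X² + X = X + 2*X²)
F = 42 (F = -1 + ((7 + (1 - 1*2))*(1 + 2*(7 + (1 - 1*2))) - 1*(-8))/2 = -1 + ((7 + (1 - 2))*(1 + 2*(7 + (1 - 2))) + 8)/2 = -1 + ((7 - 1)*(1 + 2*(7 - 1)) + 8)/2 = -1 + (6*(1 + 2*6) + 8)/2 = -1 + (6*(1 + 12) + 8)/2 = -1 + (6*13 + 8)/2 = -1 + (78 + 8)/2 = -1 + (½)*86 = -1 + 43 = 42)
S(0, -1)*F = -6*42 = -252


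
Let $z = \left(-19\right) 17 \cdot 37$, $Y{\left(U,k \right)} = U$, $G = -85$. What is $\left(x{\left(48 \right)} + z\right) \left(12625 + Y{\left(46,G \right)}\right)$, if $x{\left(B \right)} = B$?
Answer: $-150822913$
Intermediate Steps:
$z = -11951$ ($z = \left(-323\right) 37 = -11951$)
$\left(x{\left(48 \right)} + z\right) \left(12625 + Y{\left(46,G \right)}\right) = \left(48 - 11951\right) \left(12625 + 46\right) = \left(-11903\right) 12671 = -150822913$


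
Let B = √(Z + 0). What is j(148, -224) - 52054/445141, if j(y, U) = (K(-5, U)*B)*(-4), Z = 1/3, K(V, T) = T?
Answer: -52054/445141 + 896*√3/3 ≈ 517.19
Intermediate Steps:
Z = ⅓ (Z = 1*(⅓) = ⅓ ≈ 0.33333)
B = √3/3 (B = √(⅓ + 0) = √(⅓) = √3/3 ≈ 0.57735)
j(y, U) = -4*U*√3/3 (j(y, U) = (U*(√3/3))*(-4) = (U*√3/3)*(-4) = -4*U*√3/3)
j(148, -224) - 52054/445141 = -4/3*(-224)*√3 - 52054/445141 = 896*√3/3 - 52054*1/445141 = 896*√3/3 - 52054/445141 = -52054/445141 + 896*√3/3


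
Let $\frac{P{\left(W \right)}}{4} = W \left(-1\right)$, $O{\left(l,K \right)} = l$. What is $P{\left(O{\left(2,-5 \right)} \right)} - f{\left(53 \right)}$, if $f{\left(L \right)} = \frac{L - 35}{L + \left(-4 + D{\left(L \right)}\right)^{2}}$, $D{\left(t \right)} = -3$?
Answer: $- \frac{139}{17} \approx -8.1765$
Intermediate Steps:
$f{\left(L \right)} = \frac{-35 + L}{49 + L}$ ($f{\left(L \right)} = \frac{L - 35}{L + \left(-4 - 3\right)^{2}} = \frac{-35 + L}{L + \left(-7\right)^{2}} = \frac{-35 + L}{L + 49} = \frac{-35 + L}{49 + L}$)
$P{\left(W \right)} = - 4 W$ ($P{\left(W \right)} = 4 W \left(-1\right) = 4 \left(- W\right) = - 4 W$)
$P{\left(O{\left(2,-5 \right)} \right)} - f{\left(53 \right)} = \left(-4\right) 2 - \frac{-35 + 53}{49 + 53} = -8 - \frac{1}{102} \cdot 18 = -8 - \frac{3}{17} = - \frac{139}{17}$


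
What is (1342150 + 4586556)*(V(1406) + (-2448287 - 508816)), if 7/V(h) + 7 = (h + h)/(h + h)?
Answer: -52595403646625/3 ≈ -1.7532e+13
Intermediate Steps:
V(h) = -7/6 (V(h) = 7/(-7 + (h + h)/(h + h)) = 7/(-7 + (2*h)/((2*h))) = 7/(-7 + (2*h)*(1/(2*h))) = 7/(-7 + 1) = 7/(-6) = 7*(-⅙) = -7/6)
(1342150 + 4586556)*(V(1406) + (-2448287 - 508816)) = (1342150 + 4586556)*(-7/6 + (-2448287 - 508816)) = 5928706*(-7/6 - 2957103) = 5928706*(-17742625/6) = -52595403646625/3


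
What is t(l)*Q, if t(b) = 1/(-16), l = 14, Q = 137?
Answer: -137/16 ≈ -8.5625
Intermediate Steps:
t(b) = -1/16
t(l)*Q = -1/16*137 = -137/16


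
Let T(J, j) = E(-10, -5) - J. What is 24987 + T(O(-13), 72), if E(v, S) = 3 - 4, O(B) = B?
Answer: 24999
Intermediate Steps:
E(v, S) = -1
T(J, j) = -1 - J
24987 + T(O(-13), 72) = 24987 + (-1 - 1*(-13)) = 24987 + (-1 + 13) = 24987 + 12 = 24999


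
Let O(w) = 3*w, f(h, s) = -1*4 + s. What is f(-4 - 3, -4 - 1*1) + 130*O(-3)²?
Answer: 10521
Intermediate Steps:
f(h, s) = -4 + s
f(-4 - 3, -4 - 1*1) + 130*O(-3)² = (-4 + (-4 - 1*1)) + 130*(3*(-3))² = (-4 + (-4 - 1)) + 130*(-9)² = (-4 - 5) + 130*81 = -9 + 10530 = 10521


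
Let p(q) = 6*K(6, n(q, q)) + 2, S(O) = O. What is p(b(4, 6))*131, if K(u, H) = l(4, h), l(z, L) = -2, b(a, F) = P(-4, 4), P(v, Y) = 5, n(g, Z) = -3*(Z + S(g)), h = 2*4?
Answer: -1310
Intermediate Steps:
h = 8
n(g, Z) = -3*Z - 3*g (n(g, Z) = -3*(Z + g) = -3*Z - 3*g)
b(a, F) = 5
K(u, H) = -2
p(q) = -10 (p(q) = 6*(-2) + 2 = -12 + 2 = -10)
p(b(4, 6))*131 = -10*131 = -1310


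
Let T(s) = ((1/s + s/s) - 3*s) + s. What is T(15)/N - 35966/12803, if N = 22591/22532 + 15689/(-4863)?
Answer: 22733307562042/2228129089675 ≈ 10.203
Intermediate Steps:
T(s) = 1 + 1/s - 2*s (T(s) = ((1/s + 1) - 3*s) + s = ((1 + 1/s) - 3*s) + s = (1 + 1/s - 3*s) + s = 1 + 1/s - 2*s)
N = -243644515/109573116 (N = 22591*(1/22532) + 15689*(-1/4863) = 22591/22532 - 15689/4863 = -243644515/109573116 ≈ -2.2236)
T(15)/N - 35966/12803 = (1 + 1/15 - 2*15)/(-243644515/109573116) - 35966/12803 = (1 + 1/15 - 30)*(-109573116/243644515) - 35966*1/12803 = -434/15*(-109573116/243644515) - 5138/1829 = 15851577448/1218222575 - 5138/1829 = 22733307562042/2228129089675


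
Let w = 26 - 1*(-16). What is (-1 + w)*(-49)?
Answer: -2009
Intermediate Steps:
w = 42 (w = 26 + 16 = 42)
(-1 + w)*(-49) = (-1 + 42)*(-49) = 41*(-49) = -2009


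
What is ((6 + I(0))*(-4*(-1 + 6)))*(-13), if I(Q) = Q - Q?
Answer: 1560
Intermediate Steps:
I(Q) = 0
((6 + I(0))*(-4*(-1 + 6)))*(-13) = ((6 + 0)*(-4*(-1 + 6)))*(-13) = (6*(-4*5))*(-13) = (6*(-20))*(-13) = -120*(-13) = 1560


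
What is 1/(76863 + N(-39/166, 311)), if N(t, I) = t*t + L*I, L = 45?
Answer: 27556/2503684569 ≈ 1.1006e-5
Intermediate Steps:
N(t, I) = t² + 45*I (N(t, I) = t*t + 45*I = t² + 45*I)
1/(76863 + N(-39/166, 311)) = 1/(76863 + ((-39/166)² + 45*311)) = 1/(76863 + ((-39*1/166)² + 13995)) = 1/(76863 + ((-39/166)² + 13995)) = 1/(76863 + (1521/27556 + 13995)) = 1/(76863 + 385647741/27556) = 1/(2503684569/27556) = 27556/2503684569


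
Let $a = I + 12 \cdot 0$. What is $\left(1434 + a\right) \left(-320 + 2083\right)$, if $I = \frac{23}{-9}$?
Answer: $\frac{22712729}{9} \approx 2.5236 \cdot 10^{6}$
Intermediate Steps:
$I = - \frac{23}{9}$ ($I = 23 \left(- \frac{1}{9}\right) = - \frac{23}{9} \approx -2.5556$)
$a = - \frac{23}{9}$ ($a = - \frac{23}{9} + 12 \cdot 0 = - \frac{23}{9} + 0 = - \frac{23}{9} \approx -2.5556$)
$\left(1434 + a\right) \left(-320 + 2083\right) = \left(1434 - \frac{23}{9}\right) \left(-320 + 2083\right) = \frac{12883}{9} \cdot 1763 = \frac{22712729}{9}$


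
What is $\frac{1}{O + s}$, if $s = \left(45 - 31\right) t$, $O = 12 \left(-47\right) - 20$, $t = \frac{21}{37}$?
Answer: $- \frac{37}{21314} \approx -0.0017359$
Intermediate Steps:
$t = \frac{21}{37}$ ($t = 21 \cdot \frac{1}{37} = \frac{21}{37} \approx 0.56757$)
$O = -584$ ($O = -564 - 20 = -584$)
$s = \frac{294}{37}$ ($s = \left(45 - 31\right) \frac{21}{37} = 14 \cdot \frac{21}{37} = \frac{294}{37} \approx 7.9459$)
$\frac{1}{O + s} = \frac{1}{-584 + \frac{294}{37}} = \frac{1}{- \frac{21314}{37}} = - \frac{37}{21314}$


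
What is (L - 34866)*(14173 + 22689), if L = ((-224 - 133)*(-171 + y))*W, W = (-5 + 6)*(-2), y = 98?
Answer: -3206551656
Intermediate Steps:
W = -2 (W = 1*(-2) = -2)
L = -52122 (L = ((-224 - 133)*(-171 + 98))*(-2) = -357*(-73)*(-2) = 26061*(-2) = -52122)
(L - 34866)*(14173 + 22689) = (-52122 - 34866)*(14173 + 22689) = -86988*36862 = -3206551656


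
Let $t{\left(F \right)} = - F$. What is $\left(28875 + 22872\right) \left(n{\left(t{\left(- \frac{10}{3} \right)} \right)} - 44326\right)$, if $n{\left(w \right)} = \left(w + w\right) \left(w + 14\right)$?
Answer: $- \frac{6863273606}{3} \approx -2.2878 \cdot 10^{9}$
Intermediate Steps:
$n{\left(w \right)} = 2 w \left(14 + w\right)$
$\left(28875 + 22872\right) \left(n{\left(t{\left(- \frac{10}{3} \right)} \right)} - 44326\right) = \left(28875 + 22872\right) \left(2 \left(- \frac{-10}{3}\right) \left(14 - - \frac{10}{3}\right) - 44326\right) = 51747 \left(2 \left(- \frac{-10}{3}\right) \left(14 - \left(-10\right) \frac{1}{3}\right) - 44326\right) = 51747 \left(2 \left(\left(-1\right) \left(- \frac{10}{3}\right)\right) \left(14 - - \frac{10}{3}\right) - 44326\right) = 51747 \left(2 \cdot \frac{10}{3} \left(14 + \frac{10}{3}\right) - 44326\right) = 51747 \left(2 \cdot \frac{10}{3} \cdot \frac{52}{3} - 44326\right) = 51747 \left(\frac{1040}{9} - 44326\right) = 51747 \left(- \frac{397894}{9}\right) = - \frac{6863273606}{3}$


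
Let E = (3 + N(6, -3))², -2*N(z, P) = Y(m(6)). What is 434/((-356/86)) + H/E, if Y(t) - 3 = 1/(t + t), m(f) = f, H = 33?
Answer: -9738763/109025 ≈ -89.326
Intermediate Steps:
Y(t) = 3 + 1/(2*t) (Y(t) = 3 + 1/(t + t) = 3 + 1/(2*t))
N(z, P) = -37/24 (N(z, P) = -(3 + (½)/6)/2 = -(3 + (½)*(⅙))/2 = -(3 + 1/12)/2 = -½*37/12 = -37/24)
E = 1225/576 (E = (3 - 37/24)² = (35/24)² = 1225/576 ≈ 2.1267)
434/((-356/86)) + H/E = 434/((-356/86)) + 33/(1225/576) = 434/((-356*1/86)) + 33*(576/1225) = 434/(-178/43) + 19008/1225 = 434*(-43/178) + 19008/1225 = -9331/89 + 19008/1225 = -9738763/109025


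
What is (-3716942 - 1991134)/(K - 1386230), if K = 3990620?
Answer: -951346/434065 ≈ -2.1917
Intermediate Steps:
(-3716942 - 1991134)/(K - 1386230) = (-3716942 - 1991134)/(3990620 - 1386230) = -5708076/2604390 = -5708076*1/2604390 = -951346/434065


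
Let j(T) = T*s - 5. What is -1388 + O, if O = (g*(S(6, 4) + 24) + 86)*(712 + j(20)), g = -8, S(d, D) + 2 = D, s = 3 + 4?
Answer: -104722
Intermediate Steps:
s = 7
S(d, D) = -2 + D
j(T) = -5 + 7*T (j(T) = T*7 - 5 = 7*T - 5 = -5 + 7*T)
O = -103334 (O = (-8*((-2 + 4) + 24) + 86)*(712 + (-5 + 7*20)) = (-8*(2 + 24) + 86)*(712 + (-5 + 140)) = (-8*26 + 86)*(712 + 135) = (-208 + 86)*847 = -122*847 = -103334)
-1388 + O = -1388 - 103334 = -104722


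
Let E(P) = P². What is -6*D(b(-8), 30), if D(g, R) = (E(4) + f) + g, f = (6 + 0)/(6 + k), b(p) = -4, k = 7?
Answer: -972/13 ≈ -74.769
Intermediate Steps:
f = 6/13 (f = (6 + 0)/(6 + 7) = 6/13 ≈ 0.46154)
D(g, R) = 214/13 + g (D(g, R) = (4² + 6/13) + g = (16 + 6/13) + g = 214/13 + g)
-6*D(b(-8), 30) = -6*(214/13 - 4) = -6*162/13 = -972/13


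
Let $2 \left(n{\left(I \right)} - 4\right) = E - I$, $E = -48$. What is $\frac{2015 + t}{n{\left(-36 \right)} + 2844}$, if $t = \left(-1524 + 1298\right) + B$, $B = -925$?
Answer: $\frac{432}{1421} \approx 0.30401$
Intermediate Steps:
$n{\left(I \right)} = -20 - \frac{I}{2}$ ($n{\left(I \right)} = 4 + \frac{-48 - I}{2} = 4 - \left(24 + \frac{I}{2}\right) = -20 - \frac{I}{2}$)
$t = -1151$ ($t = \left(-1524 + 1298\right) - 925 = -226 - 925 = -1151$)
$\frac{2015 + t}{n{\left(-36 \right)} + 2844} = \frac{2015 - 1151}{\left(-20 - -18\right) + 2844} = \frac{864}{\left(-20 + 18\right) + 2844} = \frac{864}{-2 + 2844} = \frac{864}{2842} = 864 \cdot \frac{1}{2842} = \frac{432}{1421}$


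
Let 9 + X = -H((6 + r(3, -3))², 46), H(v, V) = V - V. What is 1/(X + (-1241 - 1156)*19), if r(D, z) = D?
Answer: -1/45552 ≈ -2.1953e-5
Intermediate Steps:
H(v, V) = 0
X = -9 (X = -9 - 1*0 = -9 + 0 = -9)
1/(X + (-1241 - 1156)*19) = 1/(-9 + (-1241 - 1156)*19) = 1/(-9 - 2397*19) = 1/(-9 - 45543) = 1/(-45552) = -1/45552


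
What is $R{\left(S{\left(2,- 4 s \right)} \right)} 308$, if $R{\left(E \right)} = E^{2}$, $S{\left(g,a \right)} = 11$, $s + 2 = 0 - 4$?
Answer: $37268$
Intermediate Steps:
$s = -6$ ($s = -2 + \left(0 - 4\right) = -2 - 4 = -6$)
$R{\left(S{\left(2,- 4 s \right)} \right)} 308 = 11^{2} \cdot 308 = 121 \cdot 308 = 37268$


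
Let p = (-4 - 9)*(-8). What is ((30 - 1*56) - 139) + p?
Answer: -61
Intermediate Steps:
p = 104 (p = -13*(-8) = 104)
((30 - 1*56) - 139) + p = ((30 - 1*56) - 139) + 104 = ((30 - 56) - 139) + 104 = (-26 - 139) + 104 = -165 + 104 = -61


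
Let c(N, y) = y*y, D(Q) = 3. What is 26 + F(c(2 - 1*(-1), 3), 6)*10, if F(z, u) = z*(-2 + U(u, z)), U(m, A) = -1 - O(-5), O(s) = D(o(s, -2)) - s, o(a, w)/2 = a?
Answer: -964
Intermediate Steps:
o(a, w) = 2*a
O(s) = 3 - s
c(N, y) = y²
U(m, A) = -9 (U(m, A) = -1 - (3 - 1*(-5)) = -1 - (3 + 5) = -1 - 1*8 = -1 - 8 = -9)
F(z, u) = -11*z (F(z, u) = z*(-2 - 9) = z*(-11) = -11*z)
26 + F(c(2 - 1*(-1), 3), 6)*10 = 26 - 11*3²*10 = 26 - 11*9*10 = 26 - 99*10 = 26 - 990 = -964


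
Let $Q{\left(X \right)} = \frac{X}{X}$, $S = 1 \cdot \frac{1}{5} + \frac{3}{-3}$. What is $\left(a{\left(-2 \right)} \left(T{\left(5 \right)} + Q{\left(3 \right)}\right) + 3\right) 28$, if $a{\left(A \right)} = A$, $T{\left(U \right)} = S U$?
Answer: $252$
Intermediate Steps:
$S = - \frac{4}{5}$ ($S = 1 \cdot \frac{1}{5} + 3 \left(- \frac{1}{3}\right) = \frac{1}{5} - 1 = - \frac{4}{5} \approx -0.8$)
$T{\left(U \right)} = - \frac{4 U}{5}$
$Q{\left(X \right)} = 1$
$\left(a{\left(-2 \right)} \left(T{\left(5 \right)} + Q{\left(3 \right)}\right) + 3\right) 28 = \left(- 2 \left(\left(- \frac{4}{5}\right) 5 + 1\right) + 3\right) 28 = \left(- 2 \left(-4 + 1\right) + 3\right) 28 = \left(\left(-2\right) \left(-3\right) + 3\right) 28 = \left(6 + 3\right) 28 = 9 \cdot 28 = 252$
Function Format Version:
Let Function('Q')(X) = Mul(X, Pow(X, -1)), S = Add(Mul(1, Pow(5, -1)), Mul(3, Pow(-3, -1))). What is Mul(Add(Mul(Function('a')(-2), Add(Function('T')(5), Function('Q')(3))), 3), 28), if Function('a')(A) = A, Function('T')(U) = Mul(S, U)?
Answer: 252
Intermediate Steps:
S = Rational(-4, 5) (S = Add(Mul(1, Rational(1, 5)), Mul(3, Rational(-1, 3))) = Add(Rational(1, 5), -1) = Rational(-4, 5) ≈ -0.80000)
Function('T')(U) = Mul(Rational(-4, 5), U)
Function('Q')(X) = 1
Mul(Add(Mul(Function('a')(-2), Add(Function('T')(5), Function('Q')(3))), 3), 28) = Mul(Add(Mul(-2, Add(Mul(Rational(-4, 5), 5), 1)), 3), 28) = Mul(Add(Mul(-2, Add(-4, 1)), 3), 28) = Mul(Add(Mul(-2, -3), 3), 28) = Mul(Add(6, 3), 28) = Mul(9, 28) = 252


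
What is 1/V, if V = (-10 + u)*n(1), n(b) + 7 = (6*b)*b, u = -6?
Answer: 1/16 ≈ 0.062500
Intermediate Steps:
n(b) = -7 + 6*b² (n(b) = -7 + (6*b)*b = -7 + 6*b²)
V = 16 (V = (-10 - 6)*(-7 + 6*1²) = -16*(-7 + 6*1) = -16*(-7 + 6) = -16*(-1) = 16)
1/V = 1/16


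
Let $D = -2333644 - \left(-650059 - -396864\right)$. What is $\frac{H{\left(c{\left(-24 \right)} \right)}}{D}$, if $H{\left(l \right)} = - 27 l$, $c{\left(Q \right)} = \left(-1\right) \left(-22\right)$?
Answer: $\frac{66}{231161} \approx 0.00028552$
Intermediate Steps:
$c{\left(Q \right)} = 22$
$D = -2080449$ ($D = -2333644 - \left(-650059 + 396864\right) = -2333644 - -253195 = -2333644 + 253195 = -2080449$)
$\frac{H{\left(c{\left(-24 \right)} \right)}}{D} = \frac{\left(-27\right) 22}{-2080449} = \left(-594\right) \left(- \frac{1}{2080449}\right) = \frac{66}{231161}$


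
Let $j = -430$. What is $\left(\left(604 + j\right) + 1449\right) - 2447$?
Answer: $-824$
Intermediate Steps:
$\left(\left(604 + j\right) + 1449\right) - 2447 = \left(\left(604 - 430\right) + 1449\right) - 2447 = \left(174 + 1449\right) - 2447 = 1623 - 2447 = -824$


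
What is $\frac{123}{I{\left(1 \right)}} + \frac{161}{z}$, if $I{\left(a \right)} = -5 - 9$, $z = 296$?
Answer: $- \frac{17077}{2072} \approx -8.2418$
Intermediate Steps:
$I{\left(a \right)} = -14$
$\frac{123}{I{\left(1 \right)}} + \frac{161}{z} = \frac{123}{-14} + \frac{161}{296} = 123 \left(- \frac{1}{14}\right) + 161 \cdot \frac{1}{296} = - \frac{123}{14} + \frac{161}{296} = - \frac{17077}{2072}$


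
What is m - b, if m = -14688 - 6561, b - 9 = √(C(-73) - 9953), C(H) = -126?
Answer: -21258 - I*√10079 ≈ -21258.0 - 100.39*I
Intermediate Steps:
b = 9 + I*√10079 (b = 9 + √(-126 - 9953) = 9 + √(-10079) = 9 + I*√10079 ≈ 9.0 + 100.39*I)
m = -21249
m - b = -21249 - (9 + I*√10079) = -21249 + (-9 - I*√10079) = -21258 - I*√10079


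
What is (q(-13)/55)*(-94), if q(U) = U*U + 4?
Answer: -16262/55 ≈ -295.67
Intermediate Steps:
q(U) = 4 + U² (q(U) = U² + 4 = 4 + U²)
(q(-13)/55)*(-94) = ((4 + (-13)²)/55)*(-94) = ((4 + 169)*(1/55))*(-94) = (173*(1/55))*(-94) = (173/55)*(-94) = -16262/55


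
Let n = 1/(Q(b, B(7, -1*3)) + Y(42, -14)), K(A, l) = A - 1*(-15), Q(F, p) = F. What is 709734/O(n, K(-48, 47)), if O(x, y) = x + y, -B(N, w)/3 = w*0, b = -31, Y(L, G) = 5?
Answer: -18453084/859 ≈ -21482.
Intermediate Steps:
B(N, w) = 0 (B(N, w) = -3*w*0 = -3*0 = 0)
K(A, l) = 15 + A (K(A, l) = A + 15 = 15 + A)
n = -1/26 (n = 1/(-31 + 5) = 1/(-26) = -1/26 ≈ -0.038462)
709734/O(n, K(-48, 47)) = 709734/(-1/26 + (15 - 48)) = 709734/(-1/26 - 33) = 709734/(-859/26) = 709734*(-26/859) = -18453084/859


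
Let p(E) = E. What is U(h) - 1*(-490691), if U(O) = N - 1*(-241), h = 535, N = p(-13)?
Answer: 490919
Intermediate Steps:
N = -13
U(O) = 228 (U(O) = -13 - 1*(-241) = -13 + 241 = 228)
U(h) - 1*(-490691) = 228 - 1*(-490691) = 228 + 490691 = 490919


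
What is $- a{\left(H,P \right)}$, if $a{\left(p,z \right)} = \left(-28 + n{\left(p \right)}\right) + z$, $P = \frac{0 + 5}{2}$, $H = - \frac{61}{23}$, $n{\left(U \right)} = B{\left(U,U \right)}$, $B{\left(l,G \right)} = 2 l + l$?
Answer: $\frac{1539}{46} \approx 33.457$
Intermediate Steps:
$B{\left(l,G \right)} = 3 l$
$n{\left(U \right)} = 3 U$
$H = - \frac{61}{23}$ ($H = \left(-61\right) \frac{1}{23} = - \frac{61}{23} \approx -2.6522$)
$P = \frac{5}{2}$ ($P = 5 \cdot \frac{1}{2} = \frac{5}{2} \approx 2.5$)
$a{\left(p,z \right)} = -28 + z + 3 p$ ($a{\left(p,z \right)} = \left(-28 + 3 p\right) + z = -28 + z + 3 p$)
$- a{\left(H,P \right)} = - (-28 + \frac{5}{2} + 3 \left(- \frac{61}{23}\right)) = - (-28 + \frac{5}{2} - \frac{183}{23}) = \left(-1\right) \left(- \frac{1539}{46}\right) = \frac{1539}{46}$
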